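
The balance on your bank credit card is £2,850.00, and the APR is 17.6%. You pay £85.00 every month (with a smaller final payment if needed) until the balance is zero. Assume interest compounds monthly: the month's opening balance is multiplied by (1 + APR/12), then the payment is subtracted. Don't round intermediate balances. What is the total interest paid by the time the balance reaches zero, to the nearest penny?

£1,101.28

Monthly rate r = 17.6%/12 = 1.46667% = 0.0146667.
Payoff takes n = ⌈−ln(1 − rB₀/P)/ln(1+r)⌉ = ⌈46.484⌉ = 47 payments; the last is £41.28.
Total paid = 46·£85.00 + £41.28 = £3,951.28.
Total interest = total paid − principal = £3,951.28 − £2,850.00 = £1,101.28.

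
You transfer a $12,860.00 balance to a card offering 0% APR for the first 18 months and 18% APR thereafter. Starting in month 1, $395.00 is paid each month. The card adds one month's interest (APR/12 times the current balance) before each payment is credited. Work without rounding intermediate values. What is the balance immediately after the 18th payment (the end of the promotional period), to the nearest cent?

Promo months 1–18 at r₀ = 0%/12 = 0; months 19+ at r₁ = 18%/12 = 0.015.
After month 18 (no interest yet): B = $12,860.00 − 18·$395.00 = $5,750.00.

$5,750.00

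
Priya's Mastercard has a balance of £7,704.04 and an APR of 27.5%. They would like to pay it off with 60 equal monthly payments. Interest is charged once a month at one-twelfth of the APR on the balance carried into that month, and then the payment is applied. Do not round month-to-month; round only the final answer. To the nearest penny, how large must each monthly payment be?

Monthly rate r = 27.5%/12 = 2.29167% = 0.0229167.
Level-payment amortization: P = B₀·r / (1 − (1+r)^(−n)) = 7704.04·0.0229167 / (1 − 1.02292^(−60)).
Denominator 1 − (1+r)^(−60) = 0.743206093.
P = 176.551 / 0.743206093 ≈ 237.55.

£237.55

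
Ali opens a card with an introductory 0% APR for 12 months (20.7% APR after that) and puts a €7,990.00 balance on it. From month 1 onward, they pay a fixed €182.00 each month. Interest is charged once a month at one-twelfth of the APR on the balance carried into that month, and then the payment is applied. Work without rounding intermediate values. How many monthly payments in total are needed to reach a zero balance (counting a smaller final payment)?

59 payments

Promo months 1–12 at r₀ = 0%/12 = 0; months 13+ at r₁ = 20.7%/12 = 0.01725.
After month 12 (no interest yet): B = €7,990.00 − 12·€182.00 = €5,806.00.
Then at r₁ with €182.00/mo: n₂ = −ln(1 − r₁·B/P)/ln(1+r₁) ≈ 46.73 → 47 more payments.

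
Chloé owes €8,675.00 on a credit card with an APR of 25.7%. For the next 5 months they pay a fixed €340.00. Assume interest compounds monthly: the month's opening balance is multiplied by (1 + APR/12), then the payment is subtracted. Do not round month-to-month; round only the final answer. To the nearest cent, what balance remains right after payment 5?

€7,870.21

Monthly rate r = 25.7%/12 = 2.14167% = 0.0214167.
Each month: B ← B·(1+r) − €340.00.
Month 1: interest €185.79; balance after payment €8,520.79.
Month 2: interest €182.49; balance after payment €8,363.28.
Month 3: interest €179.11; balance after payment €8,202.39.
Month 4: interest €175.67; balance after payment €8,038.06.
Month 5: interest €172.15; balance after payment €7,870.21.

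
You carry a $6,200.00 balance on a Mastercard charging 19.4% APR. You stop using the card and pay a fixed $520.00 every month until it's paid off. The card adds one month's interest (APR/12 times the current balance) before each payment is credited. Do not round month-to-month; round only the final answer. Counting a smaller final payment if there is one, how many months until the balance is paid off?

14 months

Monthly rate r = 19.4%/12 = 1.61667% = 0.0161667.
Recurrence: B ← B·(1+r) − $520.00.
Month 1: interest $100.23; balance after payment $5,780.23.
Month 2: interest $93.45; balance after payment $5,353.68.
Closed form: n = −ln(1 − rB₀/P)/ln(1+r) = −ln(0.80724)/ln(1.01617) ≈ 13.352, so the balance reaches zero during payment 14.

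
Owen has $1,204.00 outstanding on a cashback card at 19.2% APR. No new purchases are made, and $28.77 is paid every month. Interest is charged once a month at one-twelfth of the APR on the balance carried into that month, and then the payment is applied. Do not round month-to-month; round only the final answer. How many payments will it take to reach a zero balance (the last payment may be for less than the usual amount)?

Monthly rate r = 19.2%/12 = 1.6% = 0.016.
Recurrence: B ← B·(1+r) − $28.77.
Month 1: interest $19.26; balance after payment $1,194.49.
Month 2: interest $19.11; balance after payment $1,184.84.
Closed form: n = −ln(1 − rB₀/P)/ln(1+r) = −ln(0.33041)/ln(1.016) ≈ 69.765, so the balance reaches zero during payment 70.

70 payments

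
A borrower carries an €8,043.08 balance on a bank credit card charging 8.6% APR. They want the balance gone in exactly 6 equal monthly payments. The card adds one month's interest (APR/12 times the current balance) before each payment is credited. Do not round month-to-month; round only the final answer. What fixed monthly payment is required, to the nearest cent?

€1,374.34

Monthly rate r = 8.6%/12 = 0.716667% = 0.00716667.
Level-payment amortization: P = B₀·r / (1 − (1+r)^(−n)) = 8043.08·0.00716667 / (1 − 1.00717^(−6)).
Denominator 1 − (1+r)^(−6) = 0.0419417019.
P = 57.6421 / 0.0419417019 ≈ 1374.34.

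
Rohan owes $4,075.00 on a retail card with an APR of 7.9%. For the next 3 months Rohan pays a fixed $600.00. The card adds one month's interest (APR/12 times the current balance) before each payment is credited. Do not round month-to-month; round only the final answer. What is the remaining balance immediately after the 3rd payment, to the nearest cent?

Monthly rate r = 7.9%/12 = 0.658333% = 0.00658333.
Each month: B ← B·(1+r) − $600.00.
Month 1: interest $26.83; balance after payment $3,501.83.
Month 2: interest $23.05; balance after payment $2,924.88.
Month 3: interest $19.26; balance after payment $2,344.14.

$2,344.14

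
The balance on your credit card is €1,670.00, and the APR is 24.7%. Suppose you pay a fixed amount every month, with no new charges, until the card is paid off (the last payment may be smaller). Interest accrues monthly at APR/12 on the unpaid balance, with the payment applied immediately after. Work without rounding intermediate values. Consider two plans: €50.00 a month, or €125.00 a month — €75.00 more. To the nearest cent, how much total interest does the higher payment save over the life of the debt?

Monthly rate r = 24.7%/12 = 2.05833% = 0.0205833.
At €50.00/mo: n = ⌈−ln(1 − rB₀/P)/ln(1+r)⌉ = 58 payments (last €4.36); total interest = total paid − €1,670.00 = €1,184.36.
At €125.00/mo: 16 payments (last €98.13); total interest €303.13.
Interest saved = €1,184.36 − €303.13 = €881.23.

€881.23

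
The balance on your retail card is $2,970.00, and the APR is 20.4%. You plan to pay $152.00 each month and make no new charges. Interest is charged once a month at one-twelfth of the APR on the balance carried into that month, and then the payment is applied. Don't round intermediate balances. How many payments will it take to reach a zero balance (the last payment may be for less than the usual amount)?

24 payments

Monthly rate r = 20.4%/12 = 1.7% = 0.017.
Recurrence: B ← B·(1+r) − $152.00.
Month 1: interest $50.49; balance after payment $2,868.49.
Month 2: interest $48.76; balance after payment $2,765.25.
Closed form: n = −ln(1 − rB₀/P)/ln(1+r) = −ln(0.66783)/ln(1.017) ≈ 23.950, so the balance reaches zero during payment 24.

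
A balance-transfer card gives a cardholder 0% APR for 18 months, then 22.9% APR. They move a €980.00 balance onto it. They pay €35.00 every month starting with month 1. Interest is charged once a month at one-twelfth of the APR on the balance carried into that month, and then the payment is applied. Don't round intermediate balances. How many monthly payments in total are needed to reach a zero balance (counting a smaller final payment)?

Promo months 1–18 at r₀ = 0%/12 = 0; months 19+ at r₁ = 22.9%/12 = 0.0190833.
After month 18 (no interest yet): B = €980.00 − 18·€35.00 = €350.00.
Then at r₁ with €35.00/mo: n₂ = −ln(1 − r₁·B/P)/ln(1+r₁) ≈ 11.20 → 12 more payments.

30 months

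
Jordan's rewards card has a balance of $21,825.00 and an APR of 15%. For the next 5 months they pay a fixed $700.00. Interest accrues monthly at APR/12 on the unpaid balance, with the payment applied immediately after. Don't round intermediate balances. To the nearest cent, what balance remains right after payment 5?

$19,634.99

Monthly rate r = 15%/12 = 1.25% = 0.0125.
Each month: B ← B·(1+r) − $700.00.
Month 1: interest $272.81; balance after payment $21,397.81.
Month 2: interest $267.47; balance after payment $20,965.29.
Month 3: interest $262.07; balance after payment $20,527.35.
Month 4: interest $256.59; balance after payment $20,083.94.
Month 5: interest $251.05; balance after payment $19,634.99.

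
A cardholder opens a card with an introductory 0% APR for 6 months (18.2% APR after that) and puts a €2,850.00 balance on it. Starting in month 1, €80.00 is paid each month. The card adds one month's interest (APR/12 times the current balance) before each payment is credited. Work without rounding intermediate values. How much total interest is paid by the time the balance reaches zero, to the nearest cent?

Promo months 1–6 at r₀ = 0%/12 = 0; months 7+ at r₁ = 18.2%/12 = 0.0151667.
After month 6 (no interest yet): B = €2,850.00 − 6·€80.00 = €2,370.00.
Then at r₁ with €80.00/mo: n₂ = −ln(1 − r₁·B/P)/ln(1+r₁) ≈ 39.63 → 40 more payments.
Total paid = 45·€80.00 + €50.78 = €3,650.78; interest = €3,650.78 − €2,850.00 = €800.78.

€800.78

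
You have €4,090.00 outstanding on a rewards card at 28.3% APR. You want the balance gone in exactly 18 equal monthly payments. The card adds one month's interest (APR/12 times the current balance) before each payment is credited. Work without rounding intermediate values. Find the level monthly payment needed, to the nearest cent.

€281.48

Monthly rate r = 28.3%/12 = 2.35833% = 0.0235833.
Level-payment amortization: P = B₀·r / (1 − (1+r)^(−n)) = 4090.00·0.0235833 / (1 − 1.02358^(−18)).
Denominator 1 − (1+r)^(−18) = 0.342671753.
P = 96.4558 / 0.342671753 ≈ 281.48.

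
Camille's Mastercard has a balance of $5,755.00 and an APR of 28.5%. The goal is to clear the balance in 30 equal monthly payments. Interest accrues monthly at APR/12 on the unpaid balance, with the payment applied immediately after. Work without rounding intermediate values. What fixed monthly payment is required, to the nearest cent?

Monthly rate r = 28.5%/12 = 2.375% = 0.02375.
Level-payment amortization: P = B₀·r / (1 − (1+r)^(−n)) = 5755.00·0.02375 / (1 − 1.02375^(−30)).
Denominator 1 − (1+r)^(−30) = 0.505481484.
P = 136.681 / 0.505481484 ≈ 270.40.

$270.40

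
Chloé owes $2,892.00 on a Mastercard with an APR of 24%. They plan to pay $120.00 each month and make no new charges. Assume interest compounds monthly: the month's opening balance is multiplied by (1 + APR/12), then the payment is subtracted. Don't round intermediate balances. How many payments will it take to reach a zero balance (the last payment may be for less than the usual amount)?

34 months

Monthly rate r = 24%/12 = 2% = 0.02.
Recurrence: B ← B·(1+r) − $120.00.
Month 1: interest $57.84; balance after payment $2,829.84.
Month 2: interest $56.60; balance after payment $2,766.44.
Closed form: n = −ln(1 − rB₀/P)/ln(1+r) = −ln(0.518)/ln(1.02) ≈ 33.217, so the balance reaches zero during payment 34.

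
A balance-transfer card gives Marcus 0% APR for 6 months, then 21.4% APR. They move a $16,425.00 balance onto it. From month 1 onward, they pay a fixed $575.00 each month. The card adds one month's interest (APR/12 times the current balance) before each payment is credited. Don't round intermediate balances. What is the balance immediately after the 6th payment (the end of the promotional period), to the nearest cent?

Promo months 1–6 at r₀ = 0%/12 = 0; months 7+ at r₁ = 21.4%/12 = 0.0178333.
After month 6 (no interest yet): B = $16,425.00 − 6·$575.00 = $12,975.00.

$12,975.00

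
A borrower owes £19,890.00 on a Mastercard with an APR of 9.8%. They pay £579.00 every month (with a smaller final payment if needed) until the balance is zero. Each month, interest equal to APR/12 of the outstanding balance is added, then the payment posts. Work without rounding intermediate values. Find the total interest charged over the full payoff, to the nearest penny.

Monthly rate r = 9.8%/12 = 0.816667% = 0.00816667.
Payoff takes n = ⌈−ln(1 − rB₀/P)/ln(1+r)⌉ = ⌈40.482⌉ = 41 payments; the last is £279.64.
Total paid = 40·£579.00 + £279.64 = £23,439.64.
Total interest = total paid − principal = £23,439.64 − £19,890.00 = £3,549.64.

£3,549.64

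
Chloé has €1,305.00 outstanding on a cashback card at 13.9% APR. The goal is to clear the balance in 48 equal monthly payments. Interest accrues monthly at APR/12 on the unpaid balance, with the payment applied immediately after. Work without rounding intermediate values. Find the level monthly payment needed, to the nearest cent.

€35.60

Monthly rate r = 13.9%/12 = 1.15833% = 0.0115833.
Level-payment amortization: P = B₀·r / (1 − (1+r)^(−n)) = 1305.00·0.0115833 / (1 − 1.01158^(−48)).
Denominator 1 − (1+r)^(−48) = 0.424665971.
P = 15.1163 / 0.424665971 ≈ 35.60.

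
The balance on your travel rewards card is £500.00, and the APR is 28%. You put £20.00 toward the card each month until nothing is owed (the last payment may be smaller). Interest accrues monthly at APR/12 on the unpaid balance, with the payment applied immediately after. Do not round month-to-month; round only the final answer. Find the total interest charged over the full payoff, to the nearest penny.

£259.13

Monthly rate r = 28%/12 = 2.33333% = 0.0233333.
Payoff takes n = ⌈−ln(1 − rB₀/P)/ln(1+r)⌉ = ⌈37.956⌉ = 38 payments; the last is £19.13.
Total paid = 37·£20.00 + £19.13 = £759.13.
Total interest = total paid − principal = £759.13 − £500.00 = £259.13.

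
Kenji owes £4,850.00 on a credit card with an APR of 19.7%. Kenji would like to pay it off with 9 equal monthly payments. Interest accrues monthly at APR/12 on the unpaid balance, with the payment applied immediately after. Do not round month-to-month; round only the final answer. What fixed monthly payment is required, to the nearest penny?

£584.08

Monthly rate r = 19.7%/12 = 1.64167% = 0.0164167.
Level-payment amortization: P = B₀·r / (1 − (1+r)^(−n)) = 4850.00·0.0164167 / (1 − 1.01642^(−9)).
Denominator 1 − (1+r)^(−9) = 0.136317738.
P = 79.6208 / 0.136317738 ≈ 584.08.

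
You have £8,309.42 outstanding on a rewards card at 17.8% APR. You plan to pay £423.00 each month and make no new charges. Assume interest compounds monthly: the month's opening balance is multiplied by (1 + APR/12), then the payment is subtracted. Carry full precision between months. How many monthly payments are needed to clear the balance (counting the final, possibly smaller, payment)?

Monthly rate r = 17.8%/12 = 1.48333% = 0.0148333.
Recurrence: B ← B·(1+r) − £423.00.
Month 1: interest £123.26; balance after payment £8,009.68.
Month 2: interest £118.81; balance after payment £7,705.49.
Closed form: n = −ln(1 − rB₀/P)/ln(1+r) = −ln(0.70861)/ln(1.01483) ≈ 23.393, so the balance reaches zero during payment 24.

24 months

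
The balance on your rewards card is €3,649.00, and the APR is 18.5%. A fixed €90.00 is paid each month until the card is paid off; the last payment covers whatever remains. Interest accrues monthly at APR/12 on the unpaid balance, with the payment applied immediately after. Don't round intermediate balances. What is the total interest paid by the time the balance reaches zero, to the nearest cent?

Monthly rate r = 18.5%/12 = 1.54167% = 0.0154167.
Payoff takes n = ⌈−ln(1 − rB₀/P)/ln(1+r)⌉ = ⌈64.121⌉ = 65 payments; the last is €10.96.
Total paid = 64·€90.00 + €10.96 = €5,770.96.
Total interest = total paid − principal = €5,770.96 − €3,649.00 = €2,121.96.

€2,121.96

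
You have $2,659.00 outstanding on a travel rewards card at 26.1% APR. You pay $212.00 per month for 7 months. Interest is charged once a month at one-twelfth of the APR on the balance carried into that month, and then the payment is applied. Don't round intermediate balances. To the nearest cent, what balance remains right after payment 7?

Monthly rate r = 26.1%/12 = 2.175% = 0.02175.
Each month: B ← B·(1+r) − $212.00.
Month 1: interest $57.83; balance after payment $2,504.83.
Month 2: interest $54.48; balance after payment $2,347.31.
Month 3: interest $51.05; balance after payment $2,186.37.
Month 4: interest $47.55; balance after payment $2,021.92.
Month 5: interest $43.98; balance after payment $1,853.90.
Month 6: interest $40.32; balance after payment $1,682.22.
Month 7: interest $36.59; balance after payment $1,506.81.

$1,506.81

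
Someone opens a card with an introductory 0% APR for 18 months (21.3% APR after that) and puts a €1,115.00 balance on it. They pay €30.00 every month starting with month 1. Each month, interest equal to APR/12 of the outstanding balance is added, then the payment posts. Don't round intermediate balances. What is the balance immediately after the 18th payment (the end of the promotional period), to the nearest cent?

€575.00

Promo months 1–18 at r₀ = 0%/12 = 0; months 19+ at r₁ = 21.3%/12 = 0.01775.
After month 18 (no interest yet): B = €1,115.00 − 18·€30.00 = €575.00.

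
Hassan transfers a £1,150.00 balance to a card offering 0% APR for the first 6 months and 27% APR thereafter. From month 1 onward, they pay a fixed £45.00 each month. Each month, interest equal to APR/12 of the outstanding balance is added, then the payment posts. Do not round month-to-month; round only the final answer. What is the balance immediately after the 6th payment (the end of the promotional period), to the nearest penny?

Promo months 1–6 at r₀ = 0%/12 = 0; months 7+ at r₁ = 27%/12 = 0.0225.
After month 6 (no interest yet): B = £1,150.00 − 6·£45.00 = £880.00.

£880.00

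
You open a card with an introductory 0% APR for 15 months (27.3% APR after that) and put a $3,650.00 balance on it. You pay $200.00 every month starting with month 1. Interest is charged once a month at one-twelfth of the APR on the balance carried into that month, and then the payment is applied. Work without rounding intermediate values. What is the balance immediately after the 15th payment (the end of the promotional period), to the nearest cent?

Promo months 1–15 at r₀ = 0%/12 = 0; months 16+ at r₁ = 27.3%/12 = 0.02275.
After month 15 (no interest yet): B = $3,650.00 − 15·$200.00 = $650.00.

$650.00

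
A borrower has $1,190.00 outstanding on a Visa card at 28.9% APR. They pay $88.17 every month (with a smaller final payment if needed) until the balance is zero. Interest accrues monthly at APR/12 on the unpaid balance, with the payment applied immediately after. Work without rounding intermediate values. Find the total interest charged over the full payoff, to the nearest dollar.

Monthly rate r = 28.9%/12 = 2.40833% = 0.0240833.
Payoff takes n = ⌈−ln(1 − rB₀/P)/ln(1+r)⌉ = ⌈16.519⌉ = 17 payments; the last is $45.99.
Total paid = 16·$88.17 + $45.99 = $1,456.71.
Total interest = total paid − principal = $1,456.71 − $1,190.00 = $266.71.

$267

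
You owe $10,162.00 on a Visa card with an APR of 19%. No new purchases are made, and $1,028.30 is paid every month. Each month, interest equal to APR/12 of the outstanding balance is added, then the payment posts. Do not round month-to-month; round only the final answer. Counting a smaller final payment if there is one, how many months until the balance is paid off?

11 payments

Monthly rate r = 19%/12 = 1.58333% = 0.0158333.
Recurrence: B ← B·(1+r) − $1,028.30.
Month 1: interest $160.90; balance after payment $9,294.60.
Month 2: interest $147.16; balance after payment $8,413.46.
Closed form: n = −ln(1 − rB₀/P)/ln(1+r) = −ln(0.84353)/ln(1.01583) ≈ 10.832, so the balance reaches zero during payment 11.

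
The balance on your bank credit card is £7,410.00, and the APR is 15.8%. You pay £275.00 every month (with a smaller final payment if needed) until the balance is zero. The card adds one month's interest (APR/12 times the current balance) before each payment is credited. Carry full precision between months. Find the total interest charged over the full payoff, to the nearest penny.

£1,802.15

Monthly rate r = 15.8%/12 = 1.31667% = 0.0131667.
Payoff takes n = ⌈−ln(1 − rB₀/P)/ln(1+r)⌉ = ⌈33.497⌉ = 34 payments; the last is £137.15.
Total paid = 33·£275.00 + £137.15 = £9,212.15.
Total interest = total paid − principal = £9,212.15 − £7,410.00 = £1,802.15.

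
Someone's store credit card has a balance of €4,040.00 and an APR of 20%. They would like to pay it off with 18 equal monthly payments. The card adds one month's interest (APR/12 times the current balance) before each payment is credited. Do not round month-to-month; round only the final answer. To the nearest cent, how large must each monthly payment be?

Monthly rate r = 20%/12 = 1.66667% = 0.0166667.
Level-payment amortization: P = B₀·r / (1 − (1+r)^(−n)) = 4040.00·0.0166667 / (1 − 1.01667^(−18)).
Denominator 1 − (1+r)^(−18) = 0.257347792.
P = 67.3333 / 0.257347792 ≈ 261.64.

€261.64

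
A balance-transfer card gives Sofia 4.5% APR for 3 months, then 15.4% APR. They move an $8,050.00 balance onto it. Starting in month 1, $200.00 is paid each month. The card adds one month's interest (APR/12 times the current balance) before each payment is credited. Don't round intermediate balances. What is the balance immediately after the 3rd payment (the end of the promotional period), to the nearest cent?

Promo months 1–3 at r₀ = 4.5%/12 = 0.00375; months 4+ at r₁ = 15.4%/12 = 0.0128333.
After month 3: iterate B ← B·(1+r₀) − $200.00 for 3 months → $7,538.65.

$7,538.65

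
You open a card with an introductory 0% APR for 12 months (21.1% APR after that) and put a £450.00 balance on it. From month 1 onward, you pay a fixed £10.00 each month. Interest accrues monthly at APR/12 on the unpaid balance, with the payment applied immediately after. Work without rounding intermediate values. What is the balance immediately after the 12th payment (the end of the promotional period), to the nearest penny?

Promo months 1–12 at r₀ = 0%/12 = 0; months 13+ at r₁ = 21.1%/12 = 0.0175833.
After month 12 (no interest yet): B = £450.00 − 12·£10.00 = £330.00.

£330.00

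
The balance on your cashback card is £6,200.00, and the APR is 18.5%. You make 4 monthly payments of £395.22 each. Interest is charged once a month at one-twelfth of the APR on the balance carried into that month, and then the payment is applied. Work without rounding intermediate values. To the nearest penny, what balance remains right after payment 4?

Monthly rate r = 18.5%/12 = 1.54167% = 0.0154167.
Each month: B ← B·(1+r) − £395.22.
Month 1: interest £95.58; balance after payment £5,900.36.
Month 2: interest £90.96; balance after payment £5,596.11.
Month 3: interest £86.27; balance after payment £5,287.16.
Month 4: interest £81.51; balance after payment £4,973.45.

£4,973.45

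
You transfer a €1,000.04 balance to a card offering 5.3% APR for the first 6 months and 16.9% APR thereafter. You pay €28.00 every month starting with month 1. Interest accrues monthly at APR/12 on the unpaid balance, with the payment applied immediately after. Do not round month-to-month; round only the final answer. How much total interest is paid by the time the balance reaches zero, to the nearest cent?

Promo months 1–6 at r₀ = 5.3%/12 = 0.00441667; months 7+ at r₁ = 16.9%/12 = 0.0140833.
After month 6: iterate B ← B·(1+r₀) − €28.00 for 6 months → €856.97.
Then at r₁ with €28.00/mo: n₂ = −ln(1 − r₁·B/P)/ln(1+r₁) ≈ 40.32 → 41 more payments.
Total paid = 46·€28.00 + €9.12 = €1,297.12; interest = €1,297.12 − €1,000.04 = €297.08.

€297.08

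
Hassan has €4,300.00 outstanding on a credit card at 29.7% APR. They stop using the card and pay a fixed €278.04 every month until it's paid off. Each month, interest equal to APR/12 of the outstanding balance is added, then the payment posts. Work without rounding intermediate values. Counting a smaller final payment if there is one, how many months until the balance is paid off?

20 months

Monthly rate r = 29.7%/12 = 2.475% = 0.02475.
Recurrence: B ← B·(1+r) − €278.04.
Month 1: interest €106.42; balance after payment €4,128.39.
Month 2: interest €102.18; balance after payment €3,952.52.
Closed form: n = −ln(1 − rB₀/P)/ln(1+r) = −ln(0.61723)/ln(1.02475) ≈ 19.736, so the balance reaches zero during payment 20.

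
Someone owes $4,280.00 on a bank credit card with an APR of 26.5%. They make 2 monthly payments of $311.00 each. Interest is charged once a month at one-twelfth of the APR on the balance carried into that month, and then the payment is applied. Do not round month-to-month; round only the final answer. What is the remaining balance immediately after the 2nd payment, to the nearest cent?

$3,842.25

Monthly rate r = 26.5%/12 = 2.20833% = 0.0220833.
Each month: B ← B·(1+r) − $311.00.
Month 1: interest $94.52; balance after payment $4,063.52.
Month 2: interest $89.74; balance after payment $3,842.25.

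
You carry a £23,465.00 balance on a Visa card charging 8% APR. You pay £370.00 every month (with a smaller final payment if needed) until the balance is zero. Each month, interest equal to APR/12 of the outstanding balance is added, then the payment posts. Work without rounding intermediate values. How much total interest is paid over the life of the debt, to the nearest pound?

£7,137

Monthly rate r = 8%/12 = 0.666667% = 0.00666667.
Payoff takes n = ⌈−ln(1 − rB₀/P)/ln(1+r)⌉ = ⌈82.708⌉ = 83 payments; the last is £262.05.
Total paid = 82·£370.00 + £262.05 = £30,602.05.
Total interest = total paid − principal = £30,602.05 − £23,465.00 = £7,137.05.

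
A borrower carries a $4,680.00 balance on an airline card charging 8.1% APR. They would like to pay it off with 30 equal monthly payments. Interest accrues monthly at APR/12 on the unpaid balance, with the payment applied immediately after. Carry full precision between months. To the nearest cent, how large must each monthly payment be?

$172.85

Monthly rate r = 8.1%/12 = 0.675% = 0.00675.
Level-payment amortization: P = B₀·r / (1 − (1+r)^(−n)) = 4680.00·0.00675 / (1 − 1.00675^(−30)).
Denominator 1 − (1+r)^(−30) = 0.182757673.
P = 31.59 / 0.182757673 ≈ 172.85.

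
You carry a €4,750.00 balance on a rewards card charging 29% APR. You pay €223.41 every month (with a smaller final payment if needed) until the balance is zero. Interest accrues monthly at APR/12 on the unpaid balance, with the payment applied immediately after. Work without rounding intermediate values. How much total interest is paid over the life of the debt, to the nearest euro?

€1,998

Monthly rate r = 29%/12 = 2.41667% = 0.0241667.
Payoff takes n = ⌈−ln(1 − rB₀/P)/ln(1+r)⌉ = ⌈30.201⌉ = 31 payments; the last is €45.25.
Total paid = 30·€223.41 + €45.25 = €6,747.55.
Total interest = total paid − principal = €6,747.55 − €4,750.00 = €1,997.55.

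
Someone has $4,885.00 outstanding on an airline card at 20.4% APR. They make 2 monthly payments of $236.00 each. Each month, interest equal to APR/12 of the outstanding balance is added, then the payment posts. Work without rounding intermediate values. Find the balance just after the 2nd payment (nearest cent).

$4,576.49

Monthly rate r = 20.4%/12 = 1.7% = 0.017.
Each month: B ← B·(1+r) − $236.00.
Month 1: interest $83.04; balance after payment $4,732.05.
Month 2: interest $80.44; balance after payment $4,576.49.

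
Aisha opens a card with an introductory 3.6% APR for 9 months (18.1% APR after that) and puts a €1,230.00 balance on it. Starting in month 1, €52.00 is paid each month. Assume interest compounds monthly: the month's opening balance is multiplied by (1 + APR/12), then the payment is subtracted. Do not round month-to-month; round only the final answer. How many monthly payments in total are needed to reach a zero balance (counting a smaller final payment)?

27 months

Promo months 1–9 at r₀ = 3.6%/12 = 0.003; months 10+ at r₁ = 18.1%/12 = 0.0150833.
After month 9: iterate B ← B·(1+r₀) − €52.00 for 9 months → €789.96.
Then at r₁ with €52.00/mo: n₂ = −ln(1 − r₁·B/P)/ln(1+r₁) ≈ 17.38 → 18 more payments.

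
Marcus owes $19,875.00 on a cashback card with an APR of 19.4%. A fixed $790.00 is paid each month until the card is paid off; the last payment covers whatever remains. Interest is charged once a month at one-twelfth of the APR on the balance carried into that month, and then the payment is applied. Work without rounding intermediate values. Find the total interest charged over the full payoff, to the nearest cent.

Monthly rate r = 19.4%/12 = 1.61667% = 0.0161667.
Payoff takes n = ⌈−ln(1 − rB₀/P)/ln(1+r)⌉ = ⌈32.555⌉ = 33 payments; the last is $440.01.
Total paid = 32·$790.00 + $440.01 = $25,720.01.
Total interest = total paid − principal = $25,720.01 − $19,875.00 = $5,845.01.

$5,845.01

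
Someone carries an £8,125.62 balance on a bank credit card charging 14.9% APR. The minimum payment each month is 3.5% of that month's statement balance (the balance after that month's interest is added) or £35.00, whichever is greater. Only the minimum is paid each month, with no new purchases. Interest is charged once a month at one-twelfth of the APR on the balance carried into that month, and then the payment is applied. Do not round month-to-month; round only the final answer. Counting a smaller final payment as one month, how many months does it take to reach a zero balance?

126 months

Monthly rate r = 14.9%/12 = 1.24167% = 0.0124167.
While 3.5% of the post-interest balance exceeds £35.00, each month B ← (B·(1+r))·(1 − 0.035), i.e. B shrinks by the factor (1+r)·0.965 = 0.97698.
This holds for months 1–91. Entering month 92 the balance is £976.20; 3.5% of the post-interest balance is now below £35.00, so the flat £35.00 minimum applies from here.
From month 92 a fixed £35.00 at rate r clears £976.20 in 35 more payments. Total: 91 + 35 = 126 months.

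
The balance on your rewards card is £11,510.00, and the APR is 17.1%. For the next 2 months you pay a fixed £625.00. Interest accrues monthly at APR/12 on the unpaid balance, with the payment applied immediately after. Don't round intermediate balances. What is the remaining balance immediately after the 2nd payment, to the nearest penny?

£10,581.47

Monthly rate r = 17.1%/12 = 1.425% = 0.01425.
Each month: B ← B·(1+r) − £625.00.
Month 1: interest £164.02; balance after payment £11,049.02.
Month 2: interest £157.45; balance after payment £10,581.47.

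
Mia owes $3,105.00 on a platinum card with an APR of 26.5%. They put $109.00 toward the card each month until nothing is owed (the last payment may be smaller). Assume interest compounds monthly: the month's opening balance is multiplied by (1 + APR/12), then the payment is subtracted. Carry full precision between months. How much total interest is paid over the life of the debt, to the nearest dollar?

$1,844

Monthly rate r = 26.5%/12 = 2.20833% = 0.0220833.
Payoff takes n = ⌈−ln(1 − rB₀/P)/ln(1+r)⌉ = ⌈45.403⌉ = 46 payments; the last is $44.24.
Total paid = 45·$109.00 + $44.24 = $4,949.24.
Total interest = total paid − principal = $4,949.24 − $3,105.00 = $1,844.24.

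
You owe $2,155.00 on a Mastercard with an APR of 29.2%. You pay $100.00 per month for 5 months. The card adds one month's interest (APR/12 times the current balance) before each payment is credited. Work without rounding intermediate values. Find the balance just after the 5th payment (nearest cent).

Monthly rate r = 29.2%/12 = 2.43333% = 0.0243333.
Each month: B ← B·(1+r) − $100.00.
Month 1: interest $52.44; balance after payment $2,107.44.
Month 2: interest $51.28; balance after payment $2,058.72.
Month 3: interest $50.10; balance after payment $2,008.81.
Month 4: interest $48.88; balance after payment $1,957.70.
Month 5: interest $47.64; balance after payment $1,905.33.

$1,905.33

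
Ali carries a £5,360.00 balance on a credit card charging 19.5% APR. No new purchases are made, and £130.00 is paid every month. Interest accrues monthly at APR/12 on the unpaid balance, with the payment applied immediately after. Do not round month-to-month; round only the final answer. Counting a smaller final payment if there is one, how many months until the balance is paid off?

69 payments

Monthly rate r = 19.5%/12 = 1.625% = 0.01625.
Recurrence: B ← B·(1+r) − £130.00.
Month 1: interest £87.10; balance after payment £5,317.10.
Month 2: interest £86.40; balance after payment £5,273.50.
Closed form: n = −ln(1 − rB₀/P)/ln(1+r) = −ln(0.33)/ln(1.01625) ≈ 68.778, so the balance reaches zero during payment 69.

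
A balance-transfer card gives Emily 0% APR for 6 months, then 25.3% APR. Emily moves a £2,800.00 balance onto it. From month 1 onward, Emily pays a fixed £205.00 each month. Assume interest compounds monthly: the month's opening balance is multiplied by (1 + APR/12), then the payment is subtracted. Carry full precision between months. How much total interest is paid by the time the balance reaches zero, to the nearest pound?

£161

Promo months 1–6 at r₀ = 0%/12 = 0; months 7+ at r₁ = 25.3%/12 = 0.0210833.
After month 6 (no interest yet): B = £2,800.00 − 6·£205.00 = £1,570.00.
Then at r₁ with £205.00/mo: n₂ = −ln(1 − r₁·B/P)/ln(1+r₁) ≈ 8.44 → 9 more payments.
Total paid = 14·£205.00 + £90.81 = £2,960.81; interest = £2,960.81 − £2,800.00 = £160.81.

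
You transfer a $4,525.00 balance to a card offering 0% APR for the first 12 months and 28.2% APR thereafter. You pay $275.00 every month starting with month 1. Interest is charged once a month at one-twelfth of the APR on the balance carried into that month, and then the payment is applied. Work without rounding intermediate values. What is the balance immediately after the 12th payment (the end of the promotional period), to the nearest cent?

Promo months 1–12 at r₀ = 0%/12 = 0; months 13+ at r₁ = 28.2%/12 = 0.0235.
After month 12 (no interest yet): B = $4,525.00 − 12·$275.00 = $1,225.00.

$1,225.00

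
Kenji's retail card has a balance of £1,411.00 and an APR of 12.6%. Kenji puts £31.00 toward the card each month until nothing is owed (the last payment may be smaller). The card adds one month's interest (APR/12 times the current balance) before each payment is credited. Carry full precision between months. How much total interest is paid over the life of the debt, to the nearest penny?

£517.93

Monthly rate r = 12.6%/12 = 1.05% = 0.0105.
Payoff takes n = ⌈−ln(1 − rB₀/P)/ln(1+r)⌉ = ⌈62.223⌉ = 63 payments; the last is £6.93.
Total paid = 62·£31.00 + £6.93 = £1,928.93.
Total interest = total paid − principal = £1,928.93 − £1,411.00 = £517.93.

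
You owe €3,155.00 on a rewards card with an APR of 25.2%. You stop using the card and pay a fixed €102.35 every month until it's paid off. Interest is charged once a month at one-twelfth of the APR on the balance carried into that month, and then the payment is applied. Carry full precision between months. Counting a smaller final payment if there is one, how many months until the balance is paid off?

Monthly rate r = 25.2%/12 = 2.1% = 0.021.
Recurrence: B ← B·(1+r) − €102.35.
Month 1: interest €66.25; balance after payment €3,118.91.
Month 2: interest €65.50; balance after payment €3,082.05.
Closed form: n = −ln(1 − rB₀/P)/ln(1+r) = −ln(0.35266)/ln(1.021) ≈ 50.150, so the balance reaches zero during payment 51.

51 months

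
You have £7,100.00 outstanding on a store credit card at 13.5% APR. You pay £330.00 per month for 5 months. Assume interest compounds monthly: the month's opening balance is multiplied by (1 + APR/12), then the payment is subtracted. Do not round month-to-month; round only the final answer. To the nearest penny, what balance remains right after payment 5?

Monthly rate r = 13.5%/12 = 1.125% = 0.01125.
Each month: B ← B·(1+r) − £330.00.
Month 1: interest £79.88; balance after payment £6,849.88.
Month 2: interest £77.06; balance after payment £6,596.94.
Month 3: interest £74.22; balance after payment £6,341.15.
Month 4: interest £71.34; balance after payment £6,082.49.
Month 5: interest £68.43; balance after payment £5,820.92.

£5,820.92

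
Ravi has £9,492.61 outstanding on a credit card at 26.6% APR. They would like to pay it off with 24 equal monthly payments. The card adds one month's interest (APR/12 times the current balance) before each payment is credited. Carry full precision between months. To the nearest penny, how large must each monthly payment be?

£514.29

Monthly rate r = 26.6%/12 = 2.21667% = 0.0221667.
Level-payment amortization: P = B₀·r / (1 − (1+r)^(−n)) = 9492.61·0.0221667 / (1 − 1.02217^(−24)).
Denominator 1 − (1+r)^(−24) = 0.4091478.
P = 210.42 / 0.4091478 ≈ 514.29.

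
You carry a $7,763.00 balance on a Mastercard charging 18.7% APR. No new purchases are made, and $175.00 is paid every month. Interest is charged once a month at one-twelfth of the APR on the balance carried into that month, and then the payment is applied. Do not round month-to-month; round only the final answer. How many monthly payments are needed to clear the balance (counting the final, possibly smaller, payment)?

77 months

Monthly rate r = 18.7%/12 = 1.55833% = 0.0155833.
Recurrence: B ← B·(1+r) − $175.00.
Month 1: interest $120.97; balance after payment $7,708.97.
Month 2: interest $120.13; balance after payment $7,654.10.
Closed form: n = −ln(1 − rB₀/P)/ln(1+r) = −ln(0.30872)/ln(1.01558) ≈ 76.007, so the balance reaches zero during payment 77.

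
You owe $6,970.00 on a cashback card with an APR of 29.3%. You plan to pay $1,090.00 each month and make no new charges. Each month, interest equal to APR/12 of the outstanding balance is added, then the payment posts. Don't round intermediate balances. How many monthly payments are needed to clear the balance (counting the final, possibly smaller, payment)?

Monthly rate r = 29.3%/12 = 2.44167% = 0.0244167.
Recurrence: B ← B·(1+r) − $1,090.00.
Month 1: interest $170.18; balance after payment $6,050.18.
Month 2: interest $147.73; balance after payment $5,107.91.
Closed form: n = −ln(1 − rB₀/P)/ln(1+r) = −ln(0.84387)/ln(1.02442) ≈ 7.037, so the balance reaches zero during payment 8.

8 payments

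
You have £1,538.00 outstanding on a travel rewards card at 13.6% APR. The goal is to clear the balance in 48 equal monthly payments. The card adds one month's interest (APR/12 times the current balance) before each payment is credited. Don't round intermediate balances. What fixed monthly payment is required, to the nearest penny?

£41.72

Monthly rate r = 13.6%/12 = 1.13333% = 0.0113333.
Level-payment amortization: P = B₀·r / (1 − (1+r)^(−n)) = 1538.00·0.0113333 / (1 − 1.01133^(−48)).
Denominator 1 − (1+r)^(−48) = 0.417799523.
P = 17.4307 / 0.417799523 ≈ 41.72.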